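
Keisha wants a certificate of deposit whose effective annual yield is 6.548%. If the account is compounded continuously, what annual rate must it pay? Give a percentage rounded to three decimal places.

6.343%

Continuous: nominal r satisfies e^r − 1 = 0.06548.
r = ln(1 + 0.06548) = ln(1.06548) = 0.063425 = 6.343%.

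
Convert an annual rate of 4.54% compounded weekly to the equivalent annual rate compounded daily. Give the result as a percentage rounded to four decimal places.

EAR = (1 + 0.0454/52)^52 − 1 = 0.046426.
Solve (1 + r/365)^365 = 1.046426: r/365 = 1.046426^(1/365) − 1 = 0.000124, so r = 0.045383 = 4.5383%.

4.5383%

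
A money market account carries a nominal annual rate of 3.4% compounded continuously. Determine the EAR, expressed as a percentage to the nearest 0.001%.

3.458%

With continuous compounding, EAR = e^0.034 − 1.
e^0.034 = 1.034585, so EAR = 0.034585 = 3.458%.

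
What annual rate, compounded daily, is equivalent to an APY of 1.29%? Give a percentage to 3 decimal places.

1.282%

(1 + r/365)^365 − 1 = 0.0129, so 1 + r/365 = 1.0129^(1/365).
r/365 = 0.000035, so r = 0.012818 = 1.282%.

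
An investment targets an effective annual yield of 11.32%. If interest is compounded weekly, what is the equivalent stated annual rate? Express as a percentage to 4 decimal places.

10.7349%

(1 + r/52)^52 − 1 = 0.1132, so 1 + r/52 = 1.1132^(1/52).
r/52 = 0.002064, so r = 0.107349 = 10.7349%.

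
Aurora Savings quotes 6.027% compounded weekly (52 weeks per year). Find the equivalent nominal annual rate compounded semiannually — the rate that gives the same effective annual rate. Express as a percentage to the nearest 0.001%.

6.115%

EAR = (1 + 0.06027/52)^52 − 1 = 0.062086.
Solve (1 + r/2)^2 = 1.062086: r/2 = 1.062086^(1/2) − 1 = 0.030576, so r = 0.061151 = 6.115%.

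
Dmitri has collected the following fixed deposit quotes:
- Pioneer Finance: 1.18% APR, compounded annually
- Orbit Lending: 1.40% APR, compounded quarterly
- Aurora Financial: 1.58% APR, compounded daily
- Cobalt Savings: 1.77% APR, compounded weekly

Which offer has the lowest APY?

Pioneer Finance

Pioneer Finance: compounded annually, EAR = 1.180%
Orbit Lending: (1 + 0.0140/4)^4 − 1 = 1.407%
Aurora Financial: (1 + 0.0158/365)^365 − 1 = 1.593%
Cobalt Savings: (1 + 0.0177/52)^52 − 1 = 1.785%
The lowest effective annual rate is Pioneer Finance at 1.180%.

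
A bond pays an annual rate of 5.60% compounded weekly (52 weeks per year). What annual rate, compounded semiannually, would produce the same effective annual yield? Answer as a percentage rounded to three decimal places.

5.676%

EAR = (1 + 0.0560/52)^52 − 1 = 0.057566.
Solve (1 + r/2)^2 = 1.057566: r/2 = 1.057566^(1/2) − 1 = 0.028380, so r = 0.056760 = 5.676%.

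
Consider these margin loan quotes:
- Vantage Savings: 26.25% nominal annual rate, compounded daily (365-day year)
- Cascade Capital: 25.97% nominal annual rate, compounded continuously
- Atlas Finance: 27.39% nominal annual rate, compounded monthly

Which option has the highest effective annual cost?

Atlas Finance

Vantage Savings: (1 + 0.2625/365)^365 − 1 = 30.005%
Cascade Capital: e^0.2597 − 1 = 29.654%
Atlas Finance: (1 + 0.2739/12)^12 − 1 = 31.104%
The highest effective annual rate is Atlas Finance at 31.104%.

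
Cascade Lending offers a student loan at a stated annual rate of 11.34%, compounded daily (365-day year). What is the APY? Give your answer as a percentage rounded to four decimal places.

12.0060%

EAR = (1 + 0.1134/365)^365 − 1.
= (1 + 0.000311)^365 − 1 = 1.120060 − 1 = 12.0060%.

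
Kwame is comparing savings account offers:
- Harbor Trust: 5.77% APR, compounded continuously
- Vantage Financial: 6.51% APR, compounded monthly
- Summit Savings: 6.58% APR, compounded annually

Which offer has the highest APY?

Vantage Financial

Harbor Trust: e^0.0577 − 1 = 5.940%
Vantage Financial: (1 + 0.0651/12)^12 − 1 = 6.708%
Summit Savings: compounded annually, EAR = 6.580%
The highest effective annual rate is Vantage Financial at 6.708%.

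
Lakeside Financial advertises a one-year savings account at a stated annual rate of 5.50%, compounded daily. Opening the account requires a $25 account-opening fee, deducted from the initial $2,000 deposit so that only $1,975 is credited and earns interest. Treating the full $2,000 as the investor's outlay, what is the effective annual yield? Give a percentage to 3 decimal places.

4.333%

Value after one year: 1,975 × (1 + 0.0550/365)^365 = 1,975 × 1.056536 = $2,086.66.
Effective yield on the $2,000 outlay: 2,086.66 / 2,000 − 1 = 0.043330 = 4.333%.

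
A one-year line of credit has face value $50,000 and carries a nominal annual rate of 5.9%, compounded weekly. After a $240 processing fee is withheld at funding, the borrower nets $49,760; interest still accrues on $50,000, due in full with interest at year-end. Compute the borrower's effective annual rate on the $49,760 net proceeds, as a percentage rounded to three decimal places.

6.586%

Amount owed after one year: 50,000 × (1 + 0.059/52)^52 = 50,000 × 1.060740 = $53,036.99.
Effective rate on net proceeds: 53,036.99 / 49,760 − 1 = 0.065856 = 6.586%.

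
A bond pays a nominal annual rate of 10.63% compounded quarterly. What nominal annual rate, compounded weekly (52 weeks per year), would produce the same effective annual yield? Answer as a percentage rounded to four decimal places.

EAR = (1 + 0.1063/4)^4 − 1 = 0.110613.
Solve (1 + r/52)^52 = 1.110613: r/52 = 1.110613^(1/52) − 1 = 0.002020, so r = 0.105018 = 10.5018%.

10.5018%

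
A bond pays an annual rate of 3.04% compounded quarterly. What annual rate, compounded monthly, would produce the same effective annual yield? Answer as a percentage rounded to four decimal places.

EAR = (1 + 0.0304/4)^4 − 1 = 0.030748.
Solve (1 + r/12)^12 = 1.030748: r/12 = 1.030748^(1/12) − 1 = 0.002527, so r = 0.030323 = 3.0323%.

3.0323%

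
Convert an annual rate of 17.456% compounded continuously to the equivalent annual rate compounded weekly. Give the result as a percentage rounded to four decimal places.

EAR under continuous compounding: e^0.17456 − 1 = 0.190722.
Solve (1 + r/52)^52 = 1.190722: r/52 = 1.190722^(1/52) − 1 = 0.003363, so r = 0.174853 = 17.4853%.

17.4853%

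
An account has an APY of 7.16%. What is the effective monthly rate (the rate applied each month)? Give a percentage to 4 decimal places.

The per-month rate i satisfies (1 + i)^12 = 1 + 0.0716.
i = 1.0716^(1/12) − 1 = 0.0057794 = 0.5779%.

0.5779%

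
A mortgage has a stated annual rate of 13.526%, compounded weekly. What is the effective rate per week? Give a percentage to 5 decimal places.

0.26012%

With a nominal annual rate compounded weekly, the periodic rate is the nominal rate divided by 52.
i = 0.13526 / 52 = 0.0026012 = 0.26012%.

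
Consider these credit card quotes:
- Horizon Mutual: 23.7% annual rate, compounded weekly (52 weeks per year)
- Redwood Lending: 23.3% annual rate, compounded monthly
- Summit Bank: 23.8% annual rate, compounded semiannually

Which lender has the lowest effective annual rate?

Horizon Mutual: (1 + 0.237/52)^52 − 1 = 26.676%
Redwood Lending: (1 + 0.233/12)^12 − 1 = 25.957%
Summit Bank: (1 + 0.238/2)^2 − 1 = 25.216%
The lowest effective annual rate is Summit Bank at 25.216%.

Summit Bank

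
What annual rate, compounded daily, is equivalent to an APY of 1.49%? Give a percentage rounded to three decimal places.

1.479%

(1 + r/365)^365 − 1 = 0.0149, so 1 + r/365 = 1.0149^(1/365).
r/365 = 0.000041, so r = 0.014790 = 1.479%.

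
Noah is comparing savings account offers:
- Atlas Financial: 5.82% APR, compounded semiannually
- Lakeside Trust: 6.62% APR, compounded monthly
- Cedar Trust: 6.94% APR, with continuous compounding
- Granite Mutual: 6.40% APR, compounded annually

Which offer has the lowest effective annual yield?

Atlas Financial: (1 + 0.0582/2)^2 − 1 = 5.905%
Lakeside Trust: (1 + 0.0662/12)^12 − 1 = 6.825%
Cedar Trust: e^0.0694 − 1 = 7.186%
Granite Mutual: compounded annually, EAR = 6.400%
The lowest effective annual rate is Atlas Financial at 5.905%.

Atlas Financial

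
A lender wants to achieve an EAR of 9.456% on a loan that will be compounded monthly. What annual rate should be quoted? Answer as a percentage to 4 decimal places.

(1 + r/12)^12 − 1 = 0.09456, so 1 + r/12 = 1.09456^(1/12).
r/12 = 0.007558, so r = 0.090693 = 9.0693%.

9.0693%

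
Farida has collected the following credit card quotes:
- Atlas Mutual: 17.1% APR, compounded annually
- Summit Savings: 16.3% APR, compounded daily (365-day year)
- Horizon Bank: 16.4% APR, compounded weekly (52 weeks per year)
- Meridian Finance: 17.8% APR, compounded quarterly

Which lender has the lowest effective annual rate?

Atlas Mutual: compounded annually, EAR = 17.100%
Summit Savings: (1 + 0.163/365)^365 − 1 = 17.699%
Horizon Bank: (1 + 0.164/52)^52 − 1 = 17.791%
Meridian Finance: (1 + 0.178/4)^4 − 1 = 19.024%
The lowest effective annual rate is Atlas Mutual at 17.100%.

Atlas Mutual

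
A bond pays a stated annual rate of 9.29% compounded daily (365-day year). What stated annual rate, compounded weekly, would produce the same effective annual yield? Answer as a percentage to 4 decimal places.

9.2971%

EAR = (1 + 0.0929/365)^365 − 1 = 0.097339.
Solve (1 + r/52)^52 = 1.097339: r/52 = 1.097339^(1/52) − 1 = 0.001788, so r = 0.092971 = 9.2971%.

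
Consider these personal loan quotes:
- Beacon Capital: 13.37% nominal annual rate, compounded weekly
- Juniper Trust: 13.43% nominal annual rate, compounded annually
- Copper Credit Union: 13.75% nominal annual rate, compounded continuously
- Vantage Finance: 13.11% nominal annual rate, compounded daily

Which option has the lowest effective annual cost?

Juniper Trust

Beacon Capital: (1 + 0.1337/52)^52 − 1 = 14.285%
Juniper Trust: compounded annually, EAR = 13.430%
Copper Credit Union: e^0.1375 − 1 = 14.740%
Vantage Finance: (1 + 0.1311/365)^365 − 1 = 14.005%
The lowest effective annual rate is Juniper Trust at 13.430%.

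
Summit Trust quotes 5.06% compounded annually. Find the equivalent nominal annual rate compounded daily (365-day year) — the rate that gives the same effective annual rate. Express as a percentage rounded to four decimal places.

4.9365%

Compounded annually, EAR = nominal = 0.050600.
Solve (1 + r/365)^365 = 1.050600: r/365 = 1.050600^(1/365) − 1 = 0.000135, so r = 0.049365 = 4.9365%.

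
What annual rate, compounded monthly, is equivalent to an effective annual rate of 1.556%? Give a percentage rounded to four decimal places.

1.5450%

(1 + r/12)^12 − 1 = 0.01556, so 1 + r/12 = 1.01556^(1/12).
r/12 = 0.001288, so r = 0.015450 = 1.5450%.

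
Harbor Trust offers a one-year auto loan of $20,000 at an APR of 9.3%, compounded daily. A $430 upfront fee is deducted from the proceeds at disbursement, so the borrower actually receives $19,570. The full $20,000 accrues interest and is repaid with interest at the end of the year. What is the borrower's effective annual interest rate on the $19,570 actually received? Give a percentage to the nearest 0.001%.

12.156%

Amount owed after one year: 20,000 × (1 + 0.093/365)^365 = 20,000 × 1.097449 = $21,948.97.
Effective rate on net proceeds: 21,948.97 / 19,570 − 1 = 0.121562 = 12.156%.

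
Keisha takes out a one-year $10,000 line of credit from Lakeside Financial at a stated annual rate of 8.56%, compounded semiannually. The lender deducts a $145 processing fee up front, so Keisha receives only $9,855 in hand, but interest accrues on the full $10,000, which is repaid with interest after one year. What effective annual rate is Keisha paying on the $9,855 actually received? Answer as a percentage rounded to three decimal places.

10.343%

Amount owed after one year: 10,000 × (1 + 0.0856/2)^2 = 10,000 × 1.087432 = $10,874.32.
Effective rate on net proceeds: 10,874.32 / 9,855 − 1 = 0.103432 = 10.343%.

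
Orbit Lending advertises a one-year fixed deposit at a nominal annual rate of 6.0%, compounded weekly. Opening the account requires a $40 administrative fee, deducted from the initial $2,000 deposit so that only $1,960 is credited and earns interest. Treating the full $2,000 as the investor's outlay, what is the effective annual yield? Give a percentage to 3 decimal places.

Value after one year: 1,960 × (1 + 0.060/52)^52 = 1,960 × 1.061800 = $2,081.13.
Effective yield on the $2,000 outlay: 2,081.13 / 2,000 − 1 = 0.040564 = 4.056%.

4.056%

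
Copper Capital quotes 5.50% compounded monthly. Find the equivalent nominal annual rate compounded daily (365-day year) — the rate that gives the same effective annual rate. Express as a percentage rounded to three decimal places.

5.488%

EAR = (1 + 0.0550/12)^12 − 1 = 0.056408.
Solve (1 + r/365)^365 = 1.056408: r/365 = 1.056408^(1/365) − 1 = 0.000150, so r = 0.054878 = 5.488%.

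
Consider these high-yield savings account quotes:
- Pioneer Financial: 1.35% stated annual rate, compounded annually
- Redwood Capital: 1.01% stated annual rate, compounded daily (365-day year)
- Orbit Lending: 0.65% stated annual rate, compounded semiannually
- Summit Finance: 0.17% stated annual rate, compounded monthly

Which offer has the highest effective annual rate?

Pioneer Financial

Pioneer Financial: compounded annually, EAR = 1.350%
Redwood Capital: (1 + 0.0101/365)^365 − 1 = 1.015%
Orbit Lending: (1 + 0.0065/2)^2 − 1 = 0.651%
Summit Finance: (1 + 0.0017/12)^12 − 1 = 0.170%
The highest effective annual rate is Pioneer Financial at 1.350%.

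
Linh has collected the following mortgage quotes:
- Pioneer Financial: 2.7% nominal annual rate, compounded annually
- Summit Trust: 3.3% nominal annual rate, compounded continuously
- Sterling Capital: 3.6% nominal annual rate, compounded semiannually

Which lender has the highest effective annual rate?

Pioneer Financial: compounded annually, EAR = 2.700%
Summit Trust: e^0.033 − 1 = 3.355%
Sterling Capital: (1 + 0.036/2)^2 − 1 = 3.632%
The highest effective annual rate is Sterling Capital at 3.632%.

Sterling Capital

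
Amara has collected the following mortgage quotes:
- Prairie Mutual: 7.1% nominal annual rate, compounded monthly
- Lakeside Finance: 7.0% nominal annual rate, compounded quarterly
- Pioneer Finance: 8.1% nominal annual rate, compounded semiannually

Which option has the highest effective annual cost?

Prairie Mutual: (1 + 0.071/12)^12 − 1 = 7.336%
Lakeside Finance: (1 + 0.070/4)^4 − 1 = 7.186%
Pioneer Finance: (1 + 0.081/2)^2 − 1 = 8.264%
The highest effective annual rate is Pioneer Finance at 8.264%.

Pioneer Finance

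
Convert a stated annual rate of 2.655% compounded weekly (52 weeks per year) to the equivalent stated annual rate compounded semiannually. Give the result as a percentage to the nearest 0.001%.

EAR = (1 + 0.02655/52)^52 − 1 = 0.026899.
Solve (1 + r/2)^2 = 1.026899: r/2 = 1.026899^(1/2) − 1 = 0.013360, so r = 0.026720 = 2.672%.

2.672%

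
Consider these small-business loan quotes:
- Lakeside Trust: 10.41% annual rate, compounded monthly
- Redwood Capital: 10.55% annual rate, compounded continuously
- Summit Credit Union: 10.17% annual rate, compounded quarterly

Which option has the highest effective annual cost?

Redwood Capital

Lakeside Trust: (1 + 0.1041/12)^12 − 1 = 10.921%
Redwood Capital: e^0.1055 − 1 = 11.127%
Summit Credit Union: (1 + 0.1017/4)^4 − 1 = 10.564%
The highest effective annual rate is Redwood Capital at 11.127%.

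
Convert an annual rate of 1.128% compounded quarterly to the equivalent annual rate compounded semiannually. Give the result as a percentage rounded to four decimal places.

EAR = (1 + 0.01128/4)^4 − 1 = 0.011328.
Solve (1 + r/2)^2 = 1.011328: r/2 = 1.011328^(1/2) − 1 = 0.005648, so r = 0.011296 = 1.1296%.

1.1296%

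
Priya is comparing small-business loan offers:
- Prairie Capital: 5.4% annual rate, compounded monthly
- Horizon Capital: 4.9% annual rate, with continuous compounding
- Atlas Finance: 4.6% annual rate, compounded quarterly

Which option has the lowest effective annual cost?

Atlas Finance

Prairie Capital: (1 + 0.054/12)^12 − 1 = 5.536%
Horizon Capital: e^0.049 − 1 = 5.022%
Atlas Finance: (1 + 0.046/4)^4 − 1 = 4.680%
The lowest effective annual rate is Atlas Finance at 4.680%.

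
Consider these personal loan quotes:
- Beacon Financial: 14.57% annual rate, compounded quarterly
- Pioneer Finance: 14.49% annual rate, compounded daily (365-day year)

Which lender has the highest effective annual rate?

Pioneer Finance

Beacon Financial: (1 + 0.1457/4)^4 − 1 = 15.386%
Pioneer Finance: (1 + 0.1449/365)^365 − 1 = 15.589%
The highest effective annual rate is Pioneer Finance at 15.589%.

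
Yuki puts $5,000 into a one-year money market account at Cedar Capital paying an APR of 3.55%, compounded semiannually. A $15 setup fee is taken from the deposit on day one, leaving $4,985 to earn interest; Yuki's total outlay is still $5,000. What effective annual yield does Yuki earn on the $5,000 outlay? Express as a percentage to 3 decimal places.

3.271%

Value after one year: 4,985 × (1 + 0.0355/2)^2 = 4,985 × 1.035815 = $5,163.54.
Effective yield on the $5,000 outlay: 5,163.54 / 5,000 − 1 = 0.032708 = 3.271%.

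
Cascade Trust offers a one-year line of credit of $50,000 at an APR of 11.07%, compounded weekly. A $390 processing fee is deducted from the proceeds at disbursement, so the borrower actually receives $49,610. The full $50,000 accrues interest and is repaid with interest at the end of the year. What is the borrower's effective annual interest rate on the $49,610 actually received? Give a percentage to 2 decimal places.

12.57%

Amount owed after one year: 50,000 × (1 + 0.1107/52)^52 = 50,000 × 1.116928 = $55,846.42.
Effective rate on net proceeds: 55,846.42 / 49,610 − 1 = 0.125709 = 12.57%.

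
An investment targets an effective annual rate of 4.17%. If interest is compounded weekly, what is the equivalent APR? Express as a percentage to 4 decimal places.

4.0870%

(1 + r/52)^52 − 1 = 0.0417, so 1 + r/52 = 1.0417^(1/52).
r/52 = 0.000786, so r = 0.040870 = 4.0870%.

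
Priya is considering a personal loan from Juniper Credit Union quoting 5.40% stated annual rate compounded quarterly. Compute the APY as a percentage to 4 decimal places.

5.5103%

EAR = (1 + 0.0540/4)^4 − 1.
= (1 + 0.013500)^4 − 1 = 1.055103 − 1 = 5.5103%.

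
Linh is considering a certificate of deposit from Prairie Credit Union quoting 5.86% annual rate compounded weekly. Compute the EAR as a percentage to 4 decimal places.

6.0316%

EAR = (1 + 0.0586/52)^52 − 1.
= 1.060316 − 1 = 6.0316%.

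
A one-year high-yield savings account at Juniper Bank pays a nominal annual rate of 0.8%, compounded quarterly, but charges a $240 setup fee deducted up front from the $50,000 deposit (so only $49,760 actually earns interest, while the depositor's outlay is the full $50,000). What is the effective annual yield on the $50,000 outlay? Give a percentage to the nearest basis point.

Value after one year: 49,760 × (1 + 0.008/4)^4 = 49,760 × 1.008024 = $50,159.28.
Effective yield on the $50,000 outlay: 50,159.28 / 50,000 − 1 = 0.003186 = 0.32%.

0.32%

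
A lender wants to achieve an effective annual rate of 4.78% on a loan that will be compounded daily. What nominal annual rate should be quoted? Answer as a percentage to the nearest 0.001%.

4.670%

(1 + r/365)^365 − 1 = 0.0478, so 1 + r/365 = 1.0478^(1/365).
r/365 = 0.000128, so r = 0.046696 = 4.670%.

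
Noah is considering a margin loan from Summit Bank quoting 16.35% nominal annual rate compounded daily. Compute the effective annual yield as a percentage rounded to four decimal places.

EAR = (1 + 0.1635/365)^365 − 1.
= (1 + 0.000448)^365 − 1 = 1.177582 − 1 = 17.7582%.

17.7582%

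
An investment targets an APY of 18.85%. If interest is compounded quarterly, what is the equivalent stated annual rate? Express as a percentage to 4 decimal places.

(1 + r/4)^4 − 1 = 0.1885, so 1 + r/4 = 1.1885^(1/4).
r/4 = 0.044119, so r = 0.176474 = 17.6474%.

17.6474%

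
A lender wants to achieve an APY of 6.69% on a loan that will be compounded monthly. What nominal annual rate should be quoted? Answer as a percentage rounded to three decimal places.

6.493%

(1 + r/12)^12 − 1 = 0.0669, so 1 + r/12 = 1.0669^(1/12).
r/12 = 0.005411, so r = 0.064932 = 6.493%.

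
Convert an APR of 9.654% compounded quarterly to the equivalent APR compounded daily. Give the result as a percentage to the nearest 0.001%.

EAR = (1 + 0.09654/4)^4 − 1 = 0.100092.
Solve (1 + r/365)^365 = 1.100092: r/365 = 1.100092^(1/365) − 1 = 0.000261, so r = 0.095406 = 9.541%.

9.541%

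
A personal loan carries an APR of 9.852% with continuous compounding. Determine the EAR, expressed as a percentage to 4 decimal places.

With continuous compounding, EAR = e^0.09852 − 1.
e^0.09852 = 1.103536, so EAR = 0.103536 = 10.3536%.

10.3536%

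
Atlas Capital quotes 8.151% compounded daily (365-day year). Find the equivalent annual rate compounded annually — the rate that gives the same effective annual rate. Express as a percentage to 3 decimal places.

8.491%

EAR = (1 + 0.08151/365)^365 − 1 = 0.084914.
Compounded annually, the equivalent nominal rate is the EAR itself: 8.491%.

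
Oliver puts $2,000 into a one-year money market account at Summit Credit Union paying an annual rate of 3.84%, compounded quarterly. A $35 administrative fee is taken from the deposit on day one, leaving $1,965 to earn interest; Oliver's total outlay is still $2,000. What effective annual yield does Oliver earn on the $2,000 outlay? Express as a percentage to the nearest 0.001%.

Value after one year: 1,965 × (1 + 0.0384/4)^4 = 1,965 × 1.038957 = $2,041.55.
Effective yield on the $2,000 outlay: 2,041.55 / 2,000 − 1 = 0.020775 = 2.077%.

2.077%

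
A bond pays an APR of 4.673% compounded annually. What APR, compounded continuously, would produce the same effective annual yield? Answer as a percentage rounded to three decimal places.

4.567%

Compounded annually, EAR = nominal = 0.046730.
Equivalent continuous rate: r = ln(1 + 0.046730) = 0.045671 = 4.567%.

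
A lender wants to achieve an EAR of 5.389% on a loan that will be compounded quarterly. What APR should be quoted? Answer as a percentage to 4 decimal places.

5.2834%

(1 + r/4)^4 − 1 = 0.05389, so 1 + r/4 = 1.05389^(1/4).
r/4 = 0.013208, so r = 0.052834 = 5.2834%.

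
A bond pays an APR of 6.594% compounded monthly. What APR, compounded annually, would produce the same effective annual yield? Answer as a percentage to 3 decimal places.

EAR = (1 + 0.06594/12)^12 − 1 = 0.067970.
Compounded annually, the equivalent nominal rate is the EAR itself: 6.797%.

6.797%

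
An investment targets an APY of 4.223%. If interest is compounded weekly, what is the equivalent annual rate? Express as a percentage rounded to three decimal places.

4.138%

(1 + r/52)^52 − 1 = 0.04223, so 1 + r/52 = 1.04223^(1/52).
r/52 = 0.000796, so r = 0.041379 = 4.138%.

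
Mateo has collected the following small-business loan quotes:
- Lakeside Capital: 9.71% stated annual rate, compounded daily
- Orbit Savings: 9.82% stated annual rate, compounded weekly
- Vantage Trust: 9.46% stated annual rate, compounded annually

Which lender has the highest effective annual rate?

Orbit Savings

Lakeside Capital: (1 + 0.0971/365)^365 − 1 = 10.196%
Orbit Savings: (1 + 0.0982/52)^52 − 1 = 10.308%
Vantage Trust: compounded annually, EAR = 9.460%
The highest effective annual rate is Orbit Savings at 10.308%.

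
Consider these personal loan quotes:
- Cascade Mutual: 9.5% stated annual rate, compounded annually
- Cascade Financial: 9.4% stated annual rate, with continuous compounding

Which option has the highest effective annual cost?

Cascade Financial

Cascade Mutual: compounded annually, EAR = 9.500%
Cascade Financial: e^0.094 − 1 = 9.856%
The highest effective annual rate is Cascade Financial at 9.856%.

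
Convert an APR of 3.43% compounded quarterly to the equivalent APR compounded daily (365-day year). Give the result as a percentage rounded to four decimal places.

EAR = (1 + 0.0343/4)^4 − 1 = 0.034744.
Solve (1 + r/365)^365 = 1.034744: r/365 = 1.034744^(1/365) − 1 = 0.000094, so r = 0.034155 = 3.4155%.

3.4155%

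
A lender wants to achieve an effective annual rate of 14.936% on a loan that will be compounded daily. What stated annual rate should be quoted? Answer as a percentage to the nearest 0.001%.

(1 + r/365)^365 − 1 = 0.14936, so 1 + r/365 = 1.14936^(1/365).
r/365 = 0.000381, so r = 0.139232 = 13.923%.

13.923%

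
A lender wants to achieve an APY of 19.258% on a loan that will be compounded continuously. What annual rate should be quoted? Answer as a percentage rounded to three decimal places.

17.612%

Continuous: nominal r satisfies e^r − 1 = 0.19258.
r = ln(1 + 0.19258) = ln(1.19258) = 0.176119 = 17.612%.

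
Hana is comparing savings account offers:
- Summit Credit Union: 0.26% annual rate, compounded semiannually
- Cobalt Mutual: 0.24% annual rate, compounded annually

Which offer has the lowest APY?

Cobalt Mutual

Summit Credit Union: (1 + 0.0026/2)^2 − 1 = 0.260%
Cobalt Mutual: compounded annually, EAR = 0.240%
The lowest effective annual rate is Cobalt Mutual at 0.240%.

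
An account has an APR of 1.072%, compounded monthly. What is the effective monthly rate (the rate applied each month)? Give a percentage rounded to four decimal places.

0.0893%

With a nominal annual rate compounded monthly, the periodic rate is the nominal rate divided by 12.
i = 0.01072 / 12 = 0.0008933 = 0.0893%.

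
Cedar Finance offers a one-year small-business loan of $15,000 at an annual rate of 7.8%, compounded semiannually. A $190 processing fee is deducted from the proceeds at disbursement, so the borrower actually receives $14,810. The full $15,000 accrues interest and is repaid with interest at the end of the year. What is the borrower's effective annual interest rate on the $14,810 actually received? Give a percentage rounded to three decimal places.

9.337%

Amount owed after one year: 15,000 × (1 + 0.078/2)^2 = 15,000 × 1.079521 = $16,192.81.
Effective rate on net proceeds: 16,192.81 / 14,810 − 1 = 0.093370 = 9.337%.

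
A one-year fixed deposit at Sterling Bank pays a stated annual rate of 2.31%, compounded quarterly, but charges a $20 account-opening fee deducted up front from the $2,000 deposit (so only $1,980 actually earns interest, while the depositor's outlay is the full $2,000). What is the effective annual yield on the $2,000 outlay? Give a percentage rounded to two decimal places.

1.31%

Value after one year: 1,980 × (1 + 0.0231/4)^4 = 1,980 × 1.023301 = $2,026.14.
Effective yield on the $2,000 outlay: 2,026.14 / 2,000 − 1 = 0.013068 = 1.31%.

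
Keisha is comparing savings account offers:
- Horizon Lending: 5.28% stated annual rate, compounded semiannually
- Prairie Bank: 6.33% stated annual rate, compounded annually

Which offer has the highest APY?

Prairie Bank

Horizon Lending: (1 + 0.0528/2)^2 − 1 = 5.350%
Prairie Bank: compounded annually, EAR = 6.330%
The highest effective annual rate is Prairie Bank at 6.330%.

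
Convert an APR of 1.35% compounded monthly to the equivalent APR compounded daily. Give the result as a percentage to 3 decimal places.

1.349%

EAR = (1 + 0.0135/12)^12 − 1 = 0.013584.
Solve (1 + r/365)^365 = 1.013584: r/365 = 1.013584^(1/365) − 1 = 0.000037, so r = 0.013493 = 1.349%.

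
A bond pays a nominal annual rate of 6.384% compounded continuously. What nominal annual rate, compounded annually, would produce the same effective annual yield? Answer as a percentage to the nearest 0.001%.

EAR under continuous compounding: e^0.06384 − 1 = 0.065922.
Compounded annually, the equivalent nominal rate is the EAR itself: 6.592%.

6.592%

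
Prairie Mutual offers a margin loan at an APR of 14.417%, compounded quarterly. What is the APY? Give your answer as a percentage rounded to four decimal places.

EAR = (1 + 0.14417/4)^4 − 1.
= 1.152153 − 1 = 15.2153%.

15.2153%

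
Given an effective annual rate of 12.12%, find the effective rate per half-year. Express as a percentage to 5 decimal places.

5.88673%

The per-half-year rate i satisfies (1 + i)^2 = 1 + 0.1212.
i = 1.1212^(1/2) − 1 = 0.0588673 = 5.88673%.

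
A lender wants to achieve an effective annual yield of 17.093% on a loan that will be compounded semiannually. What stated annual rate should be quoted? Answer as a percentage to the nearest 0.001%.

16.419%

(1 + r/2)^2 − 1 = 0.17093, so 1 + r/2 = 1.17093^(1/2).
r/2 = 0.082095, so r = 0.164190 = 16.419%.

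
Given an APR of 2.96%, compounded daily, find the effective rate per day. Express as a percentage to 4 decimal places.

With a nominal annual rate compounded daily, the periodic rate is the nominal rate divided by 365.
i = 0.0296 / 365 = 0.0000811 = 0.0081%.

0.0081%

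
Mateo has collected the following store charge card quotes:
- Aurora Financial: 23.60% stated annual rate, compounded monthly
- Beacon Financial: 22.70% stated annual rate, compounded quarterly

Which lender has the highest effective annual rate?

Aurora Financial: (1 + 0.2360/12)^12 − 1 = 26.328%
Beacon Financial: (1 + 0.2270/4)^4 − 1 = 24.706%
The highest effective annual rate is Aurora Financial at 26.328%.

Aurora Financial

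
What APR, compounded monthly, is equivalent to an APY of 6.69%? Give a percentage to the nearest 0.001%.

(1 + r/12)^12 − 1 = 0.0669, so 1 + r/12 = 1.0669^(1/12).
r/12 = 0.005411, so r = 0.064932 = 6.493%.

6.493%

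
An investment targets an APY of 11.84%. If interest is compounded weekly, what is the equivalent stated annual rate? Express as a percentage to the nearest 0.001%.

(1 + r/52)^52 − 1 = 0.1184, so 1 + r/52 = 1.1184^(1/52).
r/52 = 0.002154, so r = 0.112020 = 11.202%.

11.202%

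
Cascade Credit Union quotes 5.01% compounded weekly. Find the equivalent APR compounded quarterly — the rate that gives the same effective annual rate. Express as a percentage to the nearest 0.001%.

EAR = (1 + 0.0501/52)^52 − 1 = 0.051351.
Solve (1 + r/4)^4 = 1.051351: r/4 = 1.051351^(1/4) − 1 = 0.012598, so r = 0.050391 = 5.039%.

5.039%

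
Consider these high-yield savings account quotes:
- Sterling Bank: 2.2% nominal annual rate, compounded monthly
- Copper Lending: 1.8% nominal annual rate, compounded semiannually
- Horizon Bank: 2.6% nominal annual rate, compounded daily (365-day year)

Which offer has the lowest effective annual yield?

Sterling Bank: (1 + 0.022/12)^12 − 1 = 2.222%
Copper Lending: (1 + 0.018/2)^2 − 1 = 1.808%
Horizon Bank: (1 + 0.026/365)^365 − 1 = 2.634%
The lowest effective annual rate is Copper Lending at 1.808%.

Copper Lending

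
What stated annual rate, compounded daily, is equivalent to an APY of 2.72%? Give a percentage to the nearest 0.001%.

(1 + r/365)^365 − 1 = 0.0272, so 1 + r/365 = 1.0272^(1/365).
r/365 = 0.000074, so r = 0.026838 = 2.684%.

2.684%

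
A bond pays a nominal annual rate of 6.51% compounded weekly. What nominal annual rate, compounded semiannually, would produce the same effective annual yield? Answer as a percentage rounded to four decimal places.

6.6129%

EAR = (1 + 0.0651/52)^52 − 1 = 0.067222.
Solve (1 + r/2)^2 = 1.067222: r/2 = 1.067222^(1/2) − 1 = 0.033065, so r = 0.066129 = 6.6129%.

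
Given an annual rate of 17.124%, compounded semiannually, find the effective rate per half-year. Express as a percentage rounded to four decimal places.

With a nominal annual rate compounded semiannually, the periodic rate is the nominal rate divided by 2.
i = 0.17124 / 2 = 0.0856200 = 8.5620%.

8.5620%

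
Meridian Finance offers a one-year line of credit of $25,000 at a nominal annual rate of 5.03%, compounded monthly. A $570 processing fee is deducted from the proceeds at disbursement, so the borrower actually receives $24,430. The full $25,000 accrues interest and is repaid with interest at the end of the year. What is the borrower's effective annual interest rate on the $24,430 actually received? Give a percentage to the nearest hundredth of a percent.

7.60%

Amount owed after one year: 25,000 × (1 + 0.0503/12)^12 = 25,000 × 1.051476 = $26,286.90.
Effective rate on net proceeds: 26,286.90 / 24,430 − 1 = 0.076009 = 7.60%.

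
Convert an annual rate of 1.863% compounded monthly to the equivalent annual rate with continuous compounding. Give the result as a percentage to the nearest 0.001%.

1.862%

EAR = (1 + 0.01863/12)^12 − 1 = 0.018790.
Equivalent continuous rate: r = ln(1 + 0.018790) = 0.018616 = 1.862%.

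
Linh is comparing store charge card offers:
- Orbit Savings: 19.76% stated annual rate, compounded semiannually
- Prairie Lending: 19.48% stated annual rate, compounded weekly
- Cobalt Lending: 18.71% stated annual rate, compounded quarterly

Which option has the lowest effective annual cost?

Cobalt Lending

Orbit Savings: (1 + 0.1976/2)^2 − 1 = 20.736%
Prairie Lending: (1 + 0.1948/52)^52 − 1 = 21.463%
Cobalt Lending: (1 + 0.1871/4)^4 − 1 = 20.064%
The lowest effective annual rate is Cobalt Lending at 20.064%.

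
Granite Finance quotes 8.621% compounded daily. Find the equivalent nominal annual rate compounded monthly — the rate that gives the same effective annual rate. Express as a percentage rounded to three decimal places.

8.651%

EAR = (1 + 0.08621/365)^365 − 1 = 0.090024.
Solve (1 + r/12)^12 = 1.090024: r/12 = 1.090024^(1/12) − 1 = 0.007209, so r = 0.086510 = 8.651%.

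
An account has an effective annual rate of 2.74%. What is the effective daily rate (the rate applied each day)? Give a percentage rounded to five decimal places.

The per-day rate i satisfies (1 + i)^365 = 1 + 0.0274.
i = 1.0274^(1/365) − 1 = 0.0000741 = 0.00741%.

0.00741%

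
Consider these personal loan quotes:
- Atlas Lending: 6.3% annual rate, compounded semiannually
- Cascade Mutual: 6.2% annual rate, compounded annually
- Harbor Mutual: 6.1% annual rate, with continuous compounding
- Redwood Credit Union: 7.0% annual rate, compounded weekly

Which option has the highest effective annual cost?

Atlas Lending: (1 + 0.063/2)^2 − 1 = 6.399%
Cascade Mutual: compounded annually, EAR = 6.200%
Harbor Mutual: e^0.061 − 1 = 6.290%
Redwood Credit Union: (1 + 0.070/52)^52 − 1 = 7.246%
The highest effective annual rate is Redwood Credit Union at 7.246%.

Redwood Credit Union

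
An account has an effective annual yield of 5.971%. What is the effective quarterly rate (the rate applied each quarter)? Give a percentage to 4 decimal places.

1.4604%

The per-quarter rate i satisfies (1 + i)^4 = 1 + 0.05971.
i = 1.05971^(1/4) − 1 = 0.0146044 = 1.4604%.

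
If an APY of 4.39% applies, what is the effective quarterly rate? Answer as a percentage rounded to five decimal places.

The per-quarter rate i satisfies (1 + i)^4 = 1 + 0.0439.
i = 1.0439^(1/4) − 1 = 0.0107988 = 1.07988%.

1.07988%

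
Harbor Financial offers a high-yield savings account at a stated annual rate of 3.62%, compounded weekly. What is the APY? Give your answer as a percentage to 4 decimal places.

3.6850%

EAR = (1 + 0.0362/52)^52 − 1.
= 1.036850 − 1 = 3.6850%.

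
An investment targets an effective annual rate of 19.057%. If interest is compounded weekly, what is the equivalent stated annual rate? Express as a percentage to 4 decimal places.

(1 + r/52)^52 − 1 = 0.19057, so 1 + r/52 = 1.19057^(1/52).
r/52 = 0.003360, so r = 0.174725 = 17.4725%.

17.4725%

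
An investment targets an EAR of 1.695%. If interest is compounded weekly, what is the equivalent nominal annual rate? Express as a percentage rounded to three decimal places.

1.681%

(1 + r/52)^52 − 1 = 0.01695, so 1 + r/52 = 1.01695^(1/52).
r/52 = 0.000323, so r = 0.016811 = 1.681%.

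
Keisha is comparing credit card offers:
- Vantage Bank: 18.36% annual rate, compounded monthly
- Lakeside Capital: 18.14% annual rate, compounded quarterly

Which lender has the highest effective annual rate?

Vantage Bank

Vantage Bank: (1 + 0.1836/12)^12 − 1 = 19.987%
Lakeside Capital: (1 + 0.1814/4)^4 − 1 = 19.412%
The highest effective annual rate is Vantage Bank at 19.987%.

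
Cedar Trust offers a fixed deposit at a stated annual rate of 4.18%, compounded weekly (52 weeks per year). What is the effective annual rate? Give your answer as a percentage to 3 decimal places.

4.267%

EAR = (1 + 0.0418/52)^52 − 1.
= (1 + 0.000804)^52 − 1 = 1.042668 − 1 = 4.267%.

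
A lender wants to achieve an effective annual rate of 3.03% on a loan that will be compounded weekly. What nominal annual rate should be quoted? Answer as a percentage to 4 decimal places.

(1 + r/52)^52 − 1 = 0.0303, so 1 + r/52 = 1.0303^(1/52).
r/52 = 0.000574, so r = 0.029859 = 2.9859%.

2.9859%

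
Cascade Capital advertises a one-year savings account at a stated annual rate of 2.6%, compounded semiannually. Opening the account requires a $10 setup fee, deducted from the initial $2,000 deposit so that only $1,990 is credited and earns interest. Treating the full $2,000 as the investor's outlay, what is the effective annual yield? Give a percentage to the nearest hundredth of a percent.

2.10%

Value after one year: 1,990 × (1 + 0.026/2)^2 = 1,990 × 1.026169 = $2,042.08.
Effective yield on the $2,000 outlay: 2,042.08 / 2,000 − 1 = 0.021038 = 2.10%.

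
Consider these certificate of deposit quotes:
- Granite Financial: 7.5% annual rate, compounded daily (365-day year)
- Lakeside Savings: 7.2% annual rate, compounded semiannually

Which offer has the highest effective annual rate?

Granite Financial: (1 + 0.075/365)^365 − 1 = 7.788%
Lakeside Savings: (1 + 0.072/2)^2 − 1 = 7.330%
The highest effective annual rate is Granite Financial at 7.788%.

Granite Financial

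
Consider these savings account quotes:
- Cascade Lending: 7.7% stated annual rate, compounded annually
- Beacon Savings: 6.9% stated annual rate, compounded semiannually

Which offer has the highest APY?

Cascade Lending

Cascade Lending: compounded annually, EAR = 7.700%
Beacon Savings: (1 + 0.069/2)^2 − 1 = 7.019%
The highest effective annual rate is Cascade Lending at 7.700%.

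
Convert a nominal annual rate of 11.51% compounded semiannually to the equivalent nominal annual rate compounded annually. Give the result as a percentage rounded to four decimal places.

EAR = (1 + 0.1151/2)^2 − 1 = 0.118412.
Compounded annually, the equivalent nominal rate is the EAR itself: 11.8412%.

11.8412%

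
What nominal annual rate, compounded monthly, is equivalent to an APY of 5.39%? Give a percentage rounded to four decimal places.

(1 + r/12)^12 − 1 = 0.0539, so 1 + r/12 = 1.0539^(1/12).
r/12 = 0.004384, so r = 0.052613 = 5.2613%.

5.2613%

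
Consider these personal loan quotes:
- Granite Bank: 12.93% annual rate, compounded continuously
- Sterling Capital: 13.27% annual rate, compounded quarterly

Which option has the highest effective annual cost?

Granite Bank: e^0.1293 − 1 = 13.803%
Sterling Capital: (1 + 0.1327/4)^4 − 1 = 13.945%
The highest effective annual rate is Sterling Capital at 13.945%.

Sterling Capital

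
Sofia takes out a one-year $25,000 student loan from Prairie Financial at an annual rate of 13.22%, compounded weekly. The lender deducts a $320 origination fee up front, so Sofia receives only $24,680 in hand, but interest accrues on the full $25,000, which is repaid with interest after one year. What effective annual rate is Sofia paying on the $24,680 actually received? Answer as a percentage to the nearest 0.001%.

15.594%

Amount owed after one year: 25,000 × (1 + 0.1322/52)^52 = 25,000 × 1.141145 = $28,528.63.
Effective rate on net proceeds: 28,528.63 / 24,680 − 1 = 0.155941 = 15.594%.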